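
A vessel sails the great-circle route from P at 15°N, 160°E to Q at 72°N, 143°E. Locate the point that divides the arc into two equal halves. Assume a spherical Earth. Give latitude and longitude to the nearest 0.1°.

From cos δ = sin φ₁ sin φ₂ + cos φ₁ cos φ₂ cos Δλ, the central angle is δ ≈ 1.010 rad (57.9°).
Interpolate at f = 1/2 with slerp weights a = sin((1−f)δ)/sin δ ≈ 0.571, b = sin(fδ)/sin δ ≈ 0.571.
p = a·p₁ + b·p₂ ≈ (-0.660, 0.295, 0.691); φ = arcsin(p_z) ≈ 43.73°, λ = atan2(p_y, p_x) ≈ 155.90°.

≈ 43.7°N, 155.9°E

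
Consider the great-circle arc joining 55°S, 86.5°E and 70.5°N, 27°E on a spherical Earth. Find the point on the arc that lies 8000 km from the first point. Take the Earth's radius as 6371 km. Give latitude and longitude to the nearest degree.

From cos δ = sin φ₁ sin φ₂ + cos φ₁ cos φ₂ cos Δλ, the central angle is δ ≈ 2.312 rad (132.5°). The total great-circle distance is δ·R ≈ 2.312 × 6371 ≈ 14728 km, so the target fraction is f = 8000/14728 ≈ 0.543.
Interpolate at f ≈ 0.543 with slerp weights a = sin((1−f)δ)/sin δ ≈ 1.180, b = sin(fδ)/sin δ ≈ 1.289.
p = a·p₁ + b·p₂ ≈ (0.425, 0.871, 0.248); φ = arcsin(p_z) ≈ 14.38°, λ = atan2(p_y, p_x) ≈ 64.00°.

≈ 14°N, 64°E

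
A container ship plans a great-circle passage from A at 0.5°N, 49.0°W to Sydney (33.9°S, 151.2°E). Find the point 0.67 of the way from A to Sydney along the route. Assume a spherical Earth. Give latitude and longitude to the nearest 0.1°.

The haversine formula gives a central angle δ ≈ 2.472 rad (141.6°) between the endpoints.
Interpolate at f = 0.67 with slerp weights a = sin((1−f)δ)/sin δ ≈ 1.173, b = sin(fδ)/sin δ ≈ 1.604.
p = a·p₁ + b·p₂ ≈ (-0.398, -0.243, -0.885); φ = arcsin(p_z) ≈ -62.21°, λ = atan2(p_y, p_x) ≈ -148.55°.

≈ 62.2°S, 148.5°W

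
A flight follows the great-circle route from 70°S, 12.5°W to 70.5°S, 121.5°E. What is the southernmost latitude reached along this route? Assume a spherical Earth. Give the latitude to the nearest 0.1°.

The great circle lies in the plane with unit normal n̂ = (p₁ × p₂)/|p₁ × p₂|.
Here n̂_z ≈ +0.139; the vertex latitude is φ_max = arccos|n̂_z| ≈ 82.0°.
Check via Clairaut: cos φ_max = |cos φ₁| · sin C = cos(70.0°)·sin(156.0°) ≈ 0.139, again giving ≈ 82.0°.

≈ 82.0°S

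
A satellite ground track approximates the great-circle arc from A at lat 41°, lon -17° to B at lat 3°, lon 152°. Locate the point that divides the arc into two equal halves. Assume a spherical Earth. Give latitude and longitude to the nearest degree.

≈ lat 67°, lon 123°

From cos δ = sin φ₁ sin φ₂ + cos φ₁ cos φ₂ cos Δλ, the central angle is δ ≈ 2.354 rad (134.9°).
Interpolate at f = 1/2 with slerp weights a = sin((1−f)δ)/sin δ ≈ 1.303, b = sin(fδ)/sin δ ≈ 1.303.
p = a·p₁ + b·p₂ ≈ (-0.208, 0.323, 0.923); φ = arcsin(p_z) ≈ 67.37°, λ = atan2(p_y, p_x) ≈ 122.81°.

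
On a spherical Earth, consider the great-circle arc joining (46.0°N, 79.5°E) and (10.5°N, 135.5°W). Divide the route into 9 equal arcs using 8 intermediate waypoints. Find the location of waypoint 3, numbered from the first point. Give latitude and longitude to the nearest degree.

≈ (64°N, 143°E)

Convert each endpoint to a unit vector on the sphere (x = cos φ cos λ, y = cos φ sin λ, z = sin φ).
The central angle between the endpoints is δ = arccos(p₁·p₂) ≈ 2.014 rad (115.4°).
Interpolate at f = 3/9 with slerp weights a = sin((1−f)δ)/sin δ ≈ 1.078, b = sin(fδ)/sin δ ≈ 0.688.
p = a·p₁ + b·p₂ ≈ (-0.346, 0.262, 0.901); φ = arcsin(p_z) ≈ 64.27°, λ = atan2(p_y, p_x) ≈ 142.89°.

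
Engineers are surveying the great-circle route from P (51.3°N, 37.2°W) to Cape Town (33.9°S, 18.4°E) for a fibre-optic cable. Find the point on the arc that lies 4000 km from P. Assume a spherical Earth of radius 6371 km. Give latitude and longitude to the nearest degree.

Convert each endpoint to a unit vector on the sphere (x = cos φ cos λ, y = cos φ sin λ, z = sin φ).
The central angle between the endpoints is δ = arccos(p₁·p₂) ≈ 1.713 rad (98.2°). The total great-circle distance is δ·R ≈ 1.713 × 6371 ≈ 10916 km, so the target fraction is f = 4000/10916 ≈ 0.366.
Interpolate at f ≈ 0.366 with slerp weights a = sin((1−f)δ)/sin δ ≈ 0.894, b = sin(fδ)/sin δ ≈ 0.593.
p = a·p₁ + b·p₂ ≈ (0.912, -0.182, 0.366); φ = arcsin(p_z) ≈ 21.50°, λ = atan2(p_y, p_x) ≈ -11.30°.

≈ (21°N, 11°W)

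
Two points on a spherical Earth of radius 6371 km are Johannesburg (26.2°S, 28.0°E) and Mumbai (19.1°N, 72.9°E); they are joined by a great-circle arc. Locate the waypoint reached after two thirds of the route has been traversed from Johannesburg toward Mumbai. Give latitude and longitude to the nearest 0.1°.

The haversine formula gives a central angle δ ≈ 1.097 rad (62.9°) between the endpoints.
Interpolate at f = 2/3 with slerp weights a = sin((1−f)δ)/sin δ ≈ 0.402, b = sin(fδ)/sin δ ≈ 0.751.
p = a·p₁ + b·p₂ ≈ (0.527, 0.847, 0.068); φ = arcsin(p_z) ≈ 3.91°, λ = atan2(p_y, p_x) ≈ 58.12°.

≈ 3.9°N, 58.1°E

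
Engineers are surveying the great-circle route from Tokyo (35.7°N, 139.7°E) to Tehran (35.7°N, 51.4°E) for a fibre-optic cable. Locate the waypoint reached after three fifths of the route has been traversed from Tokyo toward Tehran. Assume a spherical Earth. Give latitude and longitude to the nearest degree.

Convert each endpoint to a unit vector on the sphere (x = cos φ cos λ, y = cos φ sin λ, z = sin φ).
The central angle between the endpoints is δ = arccos(p₁·p₂) ≈ 1.202 rad (68.9°).
Interpolate at f = 3/5 with slerp weights a = sin((1−f)δ)/sin δ ≈ 0.496, b = sin(fδ)/sin δ ≈ 0.708.
p = a·p₁ + b·p₂ ≈ (0.052, 0.710, 0.703); φ = arcsin(p_z) ≈ 44.63°, λ = atan2(p_y, p_x) ≈ 85.85°.

≈ 45°N, 86°E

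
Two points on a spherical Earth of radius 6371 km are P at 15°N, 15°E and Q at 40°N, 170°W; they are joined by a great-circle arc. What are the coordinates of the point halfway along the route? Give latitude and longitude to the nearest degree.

≈ 77°N, 33°E

Write both endpoints as unit vectors p₁, p₂ with components (cos φ cos λ, cos φ sin λ, sin φ).
The central angle between the endpoints is δ = arccos(p₁·p₂) ≈ 2.178 rad (124.8°).
Interpolate at f = 1/2 with slerp weights a = sin((1−f)δ)/sin δ ≈ 1.079, b = sin(fδ)/sin δ ≈ 1.079.
p = a·p₁ + b·p₂ ≈ (0.193, 0.126, 0.973); φ = arcsin(p_z) ≈ 76.68°, λ = atan2(p_y, p_x) ≈ 33.22°.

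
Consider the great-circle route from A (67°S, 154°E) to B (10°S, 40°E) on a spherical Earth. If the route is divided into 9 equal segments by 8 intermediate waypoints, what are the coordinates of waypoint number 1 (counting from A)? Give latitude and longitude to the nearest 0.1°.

≈ (69.4°S, 127.7°E)

Write both endpoints as unit vectors p₁, p₂ with components (cos φ cos λ, cos φ sin λ, sin φ).
The central angle between the endpoints is δ = arccos(p₁·p₂) ≈ 1.567 rad (89.8°).
Interpolate at f = 1/9 with slerp weights a = sin((1−f)δ)/sin δ ≈ 0.984, b = sin(fδ)/sin δ ≈ 0.173.
p = a·p₁ + b·p₂ ≈ (-0.215, 0.278, -0.936); φ = arcsin(p_z) ≈ -69.41°, λ = atan2(p_y, p_x) ≈ 127.68°.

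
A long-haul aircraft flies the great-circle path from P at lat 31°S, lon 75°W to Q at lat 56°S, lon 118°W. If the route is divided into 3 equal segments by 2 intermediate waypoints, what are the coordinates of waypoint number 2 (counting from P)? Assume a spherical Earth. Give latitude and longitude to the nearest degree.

≈ lat 50°S, lon 99°W

Convert each endpoint to a unit vector on the sphere (x = cos φ cos λ, y = cos φ sin λ, z = sin φ).
The central angle between the endpoints is δ = arccos(p₁·p₂) ≈ 0.680 rad (39.0°).
Interpolate at f = 2/3 with slerp weights a = sin((1−f)δ)/sin δ ≈ 0.357, b = sin(fδ)/sin δ ≈ 0.697.
p = a·p₁ + b·p₂ ≈ (-0.104, -0.640, -0.762); φ = arcsin(p_z) ≈ -49.60°, λ = atan2(p_y, p_x) ≈ -99.19°.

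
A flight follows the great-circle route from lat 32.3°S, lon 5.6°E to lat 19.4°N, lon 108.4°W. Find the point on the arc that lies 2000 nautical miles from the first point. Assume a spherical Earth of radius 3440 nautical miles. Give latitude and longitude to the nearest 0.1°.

≈ lat 23.9°S, lon 31.2°W

From cos δ = sin φ₁ sin φ₂ + cos φ₁ cos φ₂ cos Δλ, the central angle is δ ≈ 2.096 rad (120.1°). The total great-circle distance is δ·R ≈ 2.096 × 3440 ≈ 7212 nmi, so the target fraction is f = 2000/7212 ≈ 0.277.
Interpolate at f ≈ 0.277 with slerp weights a = sin((1−f)δ)/sin δ ≈ 1.154, b = sin(fδ)/sin δ ≈ 0.635.
p = a·p₁ + b·p₂ ≈ (0.782, -0.473, -0.406); φ = arcsin(p_z) ≈ -23.95°, λ = atan2(p_y, p_x) ≈ -31.17°.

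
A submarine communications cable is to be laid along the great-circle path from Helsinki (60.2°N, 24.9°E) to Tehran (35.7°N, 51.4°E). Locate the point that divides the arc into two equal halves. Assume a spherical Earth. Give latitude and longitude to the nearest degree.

≈ 49°N, 41°E

Write both endpoints as unit vectors p₁, p₂ with components (cos φ cos λ, cos φ sin λ, sin φ).
The central angle between the endpoints is δ = arccos(p₁·p₂) ≈ 0.521 rad (29.8°).
Interpolate at f = 1/2 with slerp weights a = sin((1−f)δ)/sin δ ≈ 0.517, b = sin(fδ)/sin δ ≈ 0.517.
p = a·p₁ + b·p₂ ≈ (0.495, 0.437, 0.751); φ = arcsin(p_z) ≈ 48.67°, λ = atan2(p_y, p_x) ≈ 41.39°.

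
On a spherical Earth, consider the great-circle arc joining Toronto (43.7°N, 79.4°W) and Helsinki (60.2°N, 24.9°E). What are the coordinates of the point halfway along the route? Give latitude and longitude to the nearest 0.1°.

≈ 63.7°N, 40.7°W

Write both endpoints as unit vectors p₁, p₂ with components (cos φ cos λ, cos φ sin λ, sin φ).
The central angle between the endpoints is δ = arccos(p₁·p₂) ≈ 1.035 rad (59.3°).
Interpolate at f = 1/2 with slerp weights a = sin((1−f)δ)/sin δ ≈ 0.575, b = sin(fδ)/sin δ ≈ 0.575.
p = a·p₁ + b·p₂ ≈ (0.336, -0.288, 0.897); φ = arcsin(p_z) ≈ 63.72°, λ = atan2(p_y, p_x) ≈ -40.66°.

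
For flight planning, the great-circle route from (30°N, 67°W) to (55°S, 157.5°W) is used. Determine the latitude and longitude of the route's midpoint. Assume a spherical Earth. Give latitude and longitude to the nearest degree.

Write both endpoints as unit vectors p₁, p₂ with components (cos φ cos λ, cos φ sin λ, sin φ).
The central angle between the endpoints is δ = arccos(p₁·p₂) ≈ 1.998 rad (114.5°).
Interpolate at f = 1/2 with slerp weights a = sin((1−f)δ)/sin δ ≈ 0.924, b = sin(fδ)/sin δ ≈ 0.924.
p = a·p₁ + b·p₂ ≈ (-0.177, -0.939, -0.295); φ = arcsin(p_z) ≈ -17.14°, λ = atan2(p_y, p_x) ≈ -100.67°.

≈ (17°S, 101°W)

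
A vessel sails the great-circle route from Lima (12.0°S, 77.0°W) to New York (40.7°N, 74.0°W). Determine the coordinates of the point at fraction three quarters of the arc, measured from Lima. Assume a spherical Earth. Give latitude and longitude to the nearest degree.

≈ 28°N, 75°W

Convert each endpoint to a unit vector on the sphere (x = cos φ cos λ, y = cos φ sin λ, z = sin φ).
The central angle between the endpoints is δ = arccos(p₁·p₂) ≈ 0.921 rad (52.8°).
Interpolate at f = 3/4 with slerp weights a = sin((1−f)δ)/sin δ ≈ 0.287, b = sin(fδ)/sin δ ≈ 0.800.
p = a·p₁ + b·p₂ ≈ (0.230, -0.856, 0.462); φ = arcsin(p_z) ≈ 27.53°, λ = atan2(p_y, p_x) ≈ -74.95°.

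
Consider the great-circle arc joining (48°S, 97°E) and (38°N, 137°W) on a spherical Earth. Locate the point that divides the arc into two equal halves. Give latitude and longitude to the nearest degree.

From cos δ = sin φ₁ sin φ₂ + cos φ₁ cos φ₂ cos Δλ, the central angle is δ ≈ 2.446 rad (140.1°).
Interpolate at f = 1/2 with slerp weights a = sin((1−f)δ)/sin δ ≈ 1.466, b = sin(fδ)/sin δ ≈ 1.466.
p = a·p₁ + b·p₂ ≈ (-0.965, 0.186, -0.187); φ = arcsin(p_z) ≈ -10.77°, λ = atan2(p_y, p_x) ≈ 169.10°.

≈ (11°S, 169°E)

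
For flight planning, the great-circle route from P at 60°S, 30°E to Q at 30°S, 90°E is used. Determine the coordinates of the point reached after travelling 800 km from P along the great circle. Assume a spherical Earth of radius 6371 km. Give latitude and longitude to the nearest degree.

≈ 58°S, 44°E

Convert each endpoint to a unit vector on the sphere (x = cos φ cos λ, y = cos φ sin λ, z = sin φ).
The central angle between the endpoints is δ = arccos(p₁·p₂) ≈ 0.864 rad (49.5°). The total great-circle distance is δ·R ≈ 0.864 × 6371 ≈ 5504 km, so the target fraction is f = 800/5504 ≈ 0.145.
Interpolate at f ≈ 0.145 with slerp weights a = sin((1−f)δ)/sin δ ≈ 0.885, b = sin(fδ)/sin δ ≈ 0.165.
p = a·p₁ + b·p₂ ≈ (0.383, 0.364, -0.849); φ = arcsin(p_z) ≈ -58.09°, λ = atan2(p_y, p_x) ≈ 43.52°.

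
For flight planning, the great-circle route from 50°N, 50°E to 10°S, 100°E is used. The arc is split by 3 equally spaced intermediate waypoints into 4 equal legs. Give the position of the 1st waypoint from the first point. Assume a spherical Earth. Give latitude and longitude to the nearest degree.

≈ 37°N, 68°E

Write both endpoints as unit vectors p₁, p₂ with components (cos φ cos λ, cos φ sin λ, sin φ).
The central angle between the endpoints is δ = arccos(p₁·p₂) ≈ 1.293 rad (74.1°).
Interpolate at f = 1/4 with slerp weights a = sin((1−f)δ)/sin δ ≈ 0.858, b = sin(fδ)/sin δ ≈ 0.330.
p = a·p₁ + b·p₂ ≈ (0.298, 0.743, 0.600); φ = arcsin(p_z) ≈ 36.85°, λ = atan2(p_y, p_x) ≈ 68.15°.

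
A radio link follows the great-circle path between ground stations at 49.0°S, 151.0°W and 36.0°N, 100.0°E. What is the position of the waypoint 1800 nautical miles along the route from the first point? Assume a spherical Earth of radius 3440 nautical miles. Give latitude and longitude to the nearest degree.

≈ 35°S, 173°E

Write both endpoints as unit vectors p₁, p₂ with components (cos φ cos λ, cos φ sin λ, sin φ).
The central angle between the endpoints is δ = arccos(p₁·p₂) ≈ 2.235 rad (128.1°). The total great-circle distance is δ·R ≈ 2.235 × 3440 ≈ 7688 nmi, so the target fraction is f = 1800/7688 ≈ 0.234.
Interpolate at f ≈ 0.234 with slerp weights a = sin((1−f)δ)/sin δ ≈ 1.257, b = sin(fδ)/sin δ ≈ 0.635.
p = a·p₁ + b·p₂ ≈ (-0.811, 0.106, -0.576); φ = arcsin(p_z) ≈ -35.17°, λ = atan2(p_y, p_x) ≈ 172.57°.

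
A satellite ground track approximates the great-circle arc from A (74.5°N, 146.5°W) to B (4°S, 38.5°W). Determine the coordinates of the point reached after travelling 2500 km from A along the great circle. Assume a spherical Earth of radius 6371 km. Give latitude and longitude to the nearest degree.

≈ (67°N, 78°W)

Write both endpoints as unit vectors p₁, p₂ with components (cos φ cos λ, cos φ sin λ, sin φ).
The central angle between the endpoints is δ = arccos(p₁·p₂) ≈ 1.721 rad (98.6°). The total great-circle distance is δ·R ≈ 1.721 × 6371 ≈ 10964 km, so the target fraction is f = 2500/10964 ≈ 0.228.
Interpolate at f ≈ 0.228 with slerp weights a = sin((1−f)δ)/sin δ ≈ 0.982, b = sin(fδ)/sin δ ≈ 0.387.
p = a·p₁ + b·p₂ ≈ (0.083, -0.385, 0.919); φ = arcsin(p_z) ≈ 66.80°, λ = atan2(p_y, p_x) ≈ -77.81°.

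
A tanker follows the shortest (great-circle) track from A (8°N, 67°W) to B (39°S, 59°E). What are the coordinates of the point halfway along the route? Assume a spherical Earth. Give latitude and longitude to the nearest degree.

The haversine formula gives a central angle δ ≈ 2.141 rad (122.7°) between the endpoints.
Interpolate at f = 1/2 with slerp weights a = sin((1−f)δ)/sin δ ≈ 1.042, b = sin(fδ)/sin δ ≈ 1.042.
p = a·p₁ + b·p₂ ≈ (0.821, -0.256, -0.511); φ = arcsin(p_z) ≈ -30.73°, λ = atan2(p_y, p_x) ≈ -17.31°.

≈ (31°S, 17°W)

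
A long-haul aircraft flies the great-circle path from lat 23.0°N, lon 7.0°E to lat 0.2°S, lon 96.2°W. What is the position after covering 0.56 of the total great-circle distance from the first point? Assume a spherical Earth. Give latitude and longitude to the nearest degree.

≈ lat 16°N, lon 54°W

From cos δ = sin φ₁ sin φ₂ + cos φ₁ cos φ₂ cos Δλ, the central angle is δ ≈ 1.784 rad (102.2°).
Interpolate at f = 0.56 with slerp weights a = sin((1−f)δ)/sin δ ≈ 0.723, b = sin(fδ)/sin δ ≈ 0.860.
p = a·p₁ + b·p₂ ≈ (0.568, -0.774, 0.280); φ = arcsin(p_z) ≈ 16.23°, λ = atan2(p_y, p_x) ≈ -53.75°.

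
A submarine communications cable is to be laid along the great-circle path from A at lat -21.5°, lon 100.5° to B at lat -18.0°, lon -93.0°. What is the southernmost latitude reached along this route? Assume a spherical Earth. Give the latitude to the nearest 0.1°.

≈ -71.9°

The great circle lies in the plane with unit normal n̂ = (p₁ × p₂)/|p₁ × p₂|.
Here n̂_z ≈ +0.311; the vertex latitude is φ_max = arccos|n̂_z| ≈ 71.9°.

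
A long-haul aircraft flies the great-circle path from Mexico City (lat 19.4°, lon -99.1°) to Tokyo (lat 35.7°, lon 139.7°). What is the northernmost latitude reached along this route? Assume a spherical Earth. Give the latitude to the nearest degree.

≈ 48°

The great circle lies in the plane with unit normal n̂ = (p₁ × p₂)/|p₁ × p₂|.
Here n̂_z ≈ -0.669; the vertex latitude is φ_max = arccos|n̂_z| ≈ 48.0°.
Check via Clairaut: cos φ_max = |cos φ₁| · sin C = cos(19.4°)·sin(45.2°) ≈ 0.669, again giving ≈ 48.0°.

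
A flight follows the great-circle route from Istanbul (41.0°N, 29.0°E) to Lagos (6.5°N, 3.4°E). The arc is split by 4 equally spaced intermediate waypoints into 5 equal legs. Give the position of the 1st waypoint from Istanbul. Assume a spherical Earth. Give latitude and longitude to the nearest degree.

≈ (35°N, 22°E)

Write both endpoints as unit vectors p₁, p₂ with components (cos φ cos λ, cos φ sin λ, sin φ).
The central angle between the endpoints is δ = arccos(p₁·p₂) ≈ 0.722 rad (41.4°).
Interpolate at f = 1/5 with slerp weights a = sin((1−f)δ)/sin δ ≈ 0.826, b = sin(fδ)/sin δ ≈ 0.218.
p = a·p₁ + b·p₂ ≈ (0.761, 0.315, 0.567); φ = arcsin(p_z) ≈ 34.52°, λ = atan2(p_y, p_x) ≈ 22.49°.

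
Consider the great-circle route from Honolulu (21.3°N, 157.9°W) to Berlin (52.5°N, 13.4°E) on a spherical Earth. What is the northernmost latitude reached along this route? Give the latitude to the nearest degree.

≈ 85°N

The great circle lies in the plane with unit normal n̂ = (p₁ × p₂)/|p₁ × p₂|.
Here n̂_z ≈ +0.089; the vertex latitude is φ_max = arccos|n̂_z| ≈ 84.9°.
Check via Clairaut: cos φ_max = |cos φ₁| · sin C = cos(21.3°)·sin(5.5°) ≈ 0.089, again giving ≈ 84.9°.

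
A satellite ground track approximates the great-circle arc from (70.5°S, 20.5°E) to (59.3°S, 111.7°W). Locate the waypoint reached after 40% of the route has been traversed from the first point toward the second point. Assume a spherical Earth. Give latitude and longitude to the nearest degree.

Write both endpoints as unit vectors p₁, p₂ with components (cos φ cos λ, cos φ sin λ, sin φ).
The central angle between the endpoints is δ = arccos(p₁·p₂) ≈ 0.801 rad (45.9°).
Interpolate at f = 0.40 with slerp weights a = sin((1−f)δ)/sin δ ≈ 0.644, b = sin(fδ)/sin δ ≈ 0.439.
p = a·p₁ + b·p₂ ≈ (0.119, -0.133, -0.984); φ = arcsin(p_z) ≈ -79.75°, λ = atan2(p_y, p_x) ≈ -48.25°.

≈ (80°S, 48°W)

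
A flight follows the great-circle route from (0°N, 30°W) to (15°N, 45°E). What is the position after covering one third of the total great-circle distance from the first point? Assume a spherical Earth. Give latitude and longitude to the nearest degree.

From cos δ = sin φ₁ sin φ₂ + cos φ₁ cos φ₂ cos Δλ, the central angle is δ ≈ 1.318 rad (75.5°).
Interpolate at f = 1/3 with slerp weights a = sin((1−f)δ)/sin δ ≈ 0.795, b = sin(fδ)/sin δ ≈ 0.439.
p = a·p₁ + b·p₂ ≈ (0.989, -0.098, 0.114); φ = arcsin(p_z) ≈ 6.53°, λ = atan2(p_y, p_x) ≈ -5.63°.

≈ (7°N, 6°W)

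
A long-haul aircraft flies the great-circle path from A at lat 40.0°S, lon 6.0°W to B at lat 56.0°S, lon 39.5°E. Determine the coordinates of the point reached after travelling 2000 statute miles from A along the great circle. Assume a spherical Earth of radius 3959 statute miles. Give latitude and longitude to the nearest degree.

≈ lat 55°S, lon 31°E

Write both endpoints as unit vectors p₁, p₂ with components (cos φ cos λ, cos φ sin λ, sin φ).
The central angle between the endpoints is δ = arccos(p₁·p₂) ≈ 0.586 rad (33.6°). The total great-circle distance is δ·R ≈ 0.586 × 3959 ≈ 2320 mi, so the target fraction is f = 2000/2320 ≈ 0.862.
Interpolate at f ≈ 0.862 with slerp weights a = sin((1−f)δ)/sin δ ≈ 0.146, b = sin(fδ)/sin δ ≈ 0.875.
p = a·p₁ + b·p₂ ≈ (0.489, 0.300, -0.819); φ = arcsin(p_z) ≈ -55.02°, λ = atan2(p_y, p_x) ≈ 31.50°.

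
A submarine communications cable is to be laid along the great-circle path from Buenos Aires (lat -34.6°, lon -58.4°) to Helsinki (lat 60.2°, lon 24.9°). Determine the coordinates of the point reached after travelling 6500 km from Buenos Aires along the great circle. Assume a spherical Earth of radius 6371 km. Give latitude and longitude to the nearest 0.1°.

From cos δ = sin φ₁ sin φ₂ + cos φ₁ cos φ₂ cos Δλ, the central angle is δ ≈ 2.032 rad (116.4°). The total great-circle distance is δ·R ≈ 2.032 × 6371 ≈ 12946 km, so the target fraction is f = 6500/12946 ≈ 0.502.
Interpolate at f ≈ 0.502 with slerp weights a = sin((1−f)δ)/sin δ ≈ 0.947, b = sin(fδ)/sin δ ≈ 0.952.
p = a·p₁ + b·p₂ ≈ (0.837, -0.465, 0.288); φ = arcsin(p_z) ≈ 16.75°, λ = atan2(p_y, p_x) ≈ -29.02°.

≈ lat 16.8°, lon -29.0°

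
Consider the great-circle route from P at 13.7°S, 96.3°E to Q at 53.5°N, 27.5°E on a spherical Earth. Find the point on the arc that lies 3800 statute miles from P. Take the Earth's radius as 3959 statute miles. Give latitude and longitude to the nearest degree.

The haversine formula gives a central angle δ ≈ 1.552 rad (88.9°) between the endpoints. The total great-circle distance is δ·R ≈ 1.552 × 3959 ≈ 6145 mi, so the target fraction is f = 3800/6145 ≈ 0.618.
Interpolate at f ≈ 0.618 with slerp weights a = sin((1−f)δ)/sin δ ≈ 0.558, b = sin(fδ)/sin δ ≈ 0.819.
p = a·p₁ + b·p₂ ≈ (0.373, 0.764, 0.526); φ = arcsin(p_z) ≈ 31.76°, λ = atan2(p_y, p_x) ≈ 64.00°.

≈ 32°N, 64°E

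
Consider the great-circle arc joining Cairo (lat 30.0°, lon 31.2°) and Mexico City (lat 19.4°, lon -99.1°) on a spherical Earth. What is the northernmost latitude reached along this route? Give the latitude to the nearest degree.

The great circle lies in the plane with unit normal n̂ = (p₁ × p₂)/|p₁ × p₂|.
Here n̂_z ≈ -0.668; the vertex latitude is φ_max = arccos|n̂_z| ≈ 48.1°.
Check via Clairaut: cos φ_max = |cos φ₁| · sin C = cos(30.0°)·sin(50.5°) ≈ 0.668, again giving ≈ 48.1°.

≈ 48°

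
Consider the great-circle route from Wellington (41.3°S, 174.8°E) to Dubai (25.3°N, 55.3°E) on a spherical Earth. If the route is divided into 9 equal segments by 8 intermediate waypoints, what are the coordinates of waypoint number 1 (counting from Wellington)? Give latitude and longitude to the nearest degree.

Write both endpoints as unit vectors p₁, p₂ with components (cos φ cos λ, cos φ sin λ, sin φ).
The central angle between the endpoints is δ = arccos(p₁·p₂) ≈ 2.235 rad (128.1°).
Interpolate at f = 1/9 with slerp weights a = sin((1−f)δ)/sin δ ≈ 1.162, b = sin(fδ)/sin δ ≈ 0.312.
p = a·p₁ + b·p₂ ≈ (-0.709, 0.311, -0.633); φ = arcsin(p_z) ≈ -39.30°, λ = atan2(p_y, p_x) ≈ 156.29°.

≈ (39°S, 156°E)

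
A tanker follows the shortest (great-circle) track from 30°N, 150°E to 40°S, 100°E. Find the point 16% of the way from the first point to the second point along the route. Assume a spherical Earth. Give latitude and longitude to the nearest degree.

Write both endpoints as unit vectors p₁, p₂ with components (cos φ cos λ, cos φ sin λ, sin φ).
The central angle between the endpoints is δ = arccos(p₁·p₂) ≈ 1.466 rad (84.0°).
Interpolate at f = 0.16 with slerp weights a = sin((1−f)δ)/sin δ ≈ 0.948, b = sin(fδ)/sin δ ≈ 0.234.
p = a·p₁ + b·p₂ ≈ (-0.742, 0.587, 0.324); φ = arcsin(p_z) ≈ 18.90°, λ = atan2(p_y, p_x) ≈ 141.67°.

≈ 19°N, 142°E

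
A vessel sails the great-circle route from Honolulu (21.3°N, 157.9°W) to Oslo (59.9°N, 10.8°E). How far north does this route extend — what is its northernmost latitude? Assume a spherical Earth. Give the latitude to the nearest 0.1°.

The great circle lies in the plane with unit normal n̂ = (p₁ × p₂)/|p₁ × p₂|.
Here n̂_z ≈ +0.093; the vertex latitude is φ_max = arccos|n̂_z| ≈ 84.7°.
Check via Clairaut: cos φ_max = |cos φ₁| · sin C = cos(21.3°)·sin(5.7°) ≈ 0.093, again giving ≈ 84.7°.

≈ 84.7°N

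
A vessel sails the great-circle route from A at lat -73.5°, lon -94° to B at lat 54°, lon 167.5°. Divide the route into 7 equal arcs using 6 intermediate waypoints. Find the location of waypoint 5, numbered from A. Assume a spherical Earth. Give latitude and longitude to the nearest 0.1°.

≈ lat 15.7°, lon -173.9°

From cos δ = sin φ₁ sin φ₂ + cos φ₁ cos φ₂ cos Δλ, the central angle is δ ≈ 2.499 rad (143.2°).
Interpolate at f = 5/7 with slerp weights a = sin((1−f)δ)/sin δ ≈ 1.092, b = sin(fδ)/sin δ ≈ 1.630.
p = a·p₁ + b·p₂ ≈ (-0.957, -0.102, 0.271); φ = arcsin(p_z) ≈ 15.75°, λ = atan2(p_y, p_x) ≈ -173.91°.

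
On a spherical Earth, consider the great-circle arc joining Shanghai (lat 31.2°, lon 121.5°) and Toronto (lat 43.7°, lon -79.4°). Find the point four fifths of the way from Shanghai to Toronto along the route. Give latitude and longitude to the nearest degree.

Write both endpoints as unit vectors p₁, p₂ with components (cos φ cos λ, cos φ sin λ, sin φ).
The central angle between the endpoints is δ = arccos(p₁·p₂) ≈ 1.792 rad (102.7°).
Interpolate at f = 4/5 with slerp weights a = sin((1−f)δ)/sin δ ≈ 0.360, b = sin(fδ)/sin δ ≈ 1.015.
p = a·p₁ + b·p₂ ≈ (-0.026, -0.459, 0.888); φ = arcsin(p_z) ≈ 62.61°, λ = atan2(p_y, p_x) ≈ -93.20°.

≈ lat 63°, lon -93°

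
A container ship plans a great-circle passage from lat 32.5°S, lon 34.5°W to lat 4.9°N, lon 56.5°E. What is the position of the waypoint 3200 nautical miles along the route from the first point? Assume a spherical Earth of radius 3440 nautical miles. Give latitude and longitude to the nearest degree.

≈ lat 16°S, lon 22°E

Write both endpoints as unit vectors p₁, p₂ with components (cos φ cos λ, cos φ sin λ, sin φ).
The central angle between the endpoints is δ = arccos(p₁·p₂) ≈ 1.631 rad (93.5°). The total great-circle distance is δ·R ≈ 1.631 × 3440 ≈ 5612 nmi, so the target fraction is f = 3200/5612 ≈ 0.570.
Interpolate at f ≈ 0.570 with slerp weights a = sin((1−f)δ)/sin δ ≈ 0.646, b = sin(fδ)/sin δ ≈ 0.803.
p = a·p₁ + b·p₂ ≈ (0.891, 0.359, -0.279); φ = arcsin(p_z) ≈ -16.18°, λ = atan2(p_y, p_x) ≈ 21.93°.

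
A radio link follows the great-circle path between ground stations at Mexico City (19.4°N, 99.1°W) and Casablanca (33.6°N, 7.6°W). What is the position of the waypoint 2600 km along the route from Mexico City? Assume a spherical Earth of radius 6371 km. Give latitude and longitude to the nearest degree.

≈ 30°N, 76°W

Write both endpoints as unit vectors p₁, p₂ with components (cos φ cos λ, cos φ sin λ, sin φ).
The central angle between the endpoints is δ = arccos(p₁·p₂) ≈ 1.407 rad (80.6°). The total great-circle distance is δ·R ≈ 1.407 × 6371 ≈ 8963 km, so the target fraction is f = 2600/8963 ≈ 0.290.
Interpolate at f ≈ 0.290 with slerp weights a = sin((1−f)δ)/sin δ ≈ 0.852, b = sin(fδ)/sin δ ≈ 0.402.
p = a·p₁ + b·p₂ ≈ (0.205, -0.838, 0.506); φ = arcsin(p_z) ≈ 30.38°, λ = atan2(p_y, p_x) ≈ -76.26°.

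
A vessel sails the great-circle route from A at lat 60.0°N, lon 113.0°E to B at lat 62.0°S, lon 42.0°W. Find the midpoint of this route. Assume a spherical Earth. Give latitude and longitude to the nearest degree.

Write both endpoints as unit vectors p₁, p₂ with components (cos φ cos λ, cos φ sin λ, sin φ).
The central angle between the endpoints is δ = arccos(p₁·p₂) ≈ 2.929 rad (167.8°).
Interpolate at f = 1/2 with slerp weights a = sin((1−f)δ)/sin δ ≈ 4.703, b = sin(fδ)/sin δ ≈ 4.703.
p = a·p₁ + b·p₂ ≈ (0.722, 0.687, -0.080); φ = arcsin(p_z) ≈ -4.57°, λ = atan2(p_y, p_x) ≈ 43.58°.

≈ lat 5°S, lon 44°E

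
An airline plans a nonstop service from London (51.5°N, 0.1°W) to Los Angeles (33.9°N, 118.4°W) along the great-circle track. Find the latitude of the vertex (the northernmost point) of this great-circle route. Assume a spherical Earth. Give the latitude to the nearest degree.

The great circle lies in the plane with unit normal n̂ = (p₁ × p₂)/|p₁ × p₂|.
Here n̂_z ≈ -0.464; the vertex latitude is φ_max = arccos|n̂_z| ≈ 62.4°.
Check via Clairaut: cos φ_max = |cos φ₁| · sin C = cos(51.5°)·sin(48.1°) ≈ 0.464, again giving ≈ 62.4°.

≈ 62°N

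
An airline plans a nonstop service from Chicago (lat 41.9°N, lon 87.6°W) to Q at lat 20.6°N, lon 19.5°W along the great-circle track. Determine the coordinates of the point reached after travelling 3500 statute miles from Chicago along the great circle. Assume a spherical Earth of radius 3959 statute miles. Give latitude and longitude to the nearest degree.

≈ lat 26°N, lon 28°W

Convert each endpoint to a unit vector on the sphere (x = cos φ cos λ, y = cos φ sin λ, z = sin φ).
The central angle between the endpoints is δ = arccos(p₁·p₂) ≈ 1.053 rad (60.3°). The total great-circle distance is δ·R ≈ 1.053 × 3959 ≈ 4169 mi, so the target fraction is f = 3500/4169 ≈ 0.839.
Interpolate at f ≈ 0.839 with slerp weights a = sin((1−f)δ)/sin δ ≈ 0.194, b = sin(fδ)/sin δ ≈ 0.890.
p = a·p₁ + b·p₂ ≈ (0.791, -0.422, 0.442); φ = arcsin(p_z) ≈ 26.26°, λ = atan2(p_y, p_x) ≈ -28.08°.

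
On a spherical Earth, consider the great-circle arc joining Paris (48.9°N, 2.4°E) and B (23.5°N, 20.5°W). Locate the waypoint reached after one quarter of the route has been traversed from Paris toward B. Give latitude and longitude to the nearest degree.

≈ (43°N, 5°W)

Write both endpoints as unit vectors p₁, p₂ with components (cos φ cos λ, cos φ sin λ, sin φ).
The central angle between the endpoints is δ = arccos(p₁·p₂) ≈ 0.544 rad (31.1°).
Interpolate at f = 1/4 with slerp weights a = sin((1−f)δ)/sin δ ≈ 0.767, b = sin(fδ)/sin δ ≈ 0.262.
p = a·p₁ + b·p₂ ≈ (0.729, -0.063, 0.682); φ = arcsin(p_z) ≈ 43.01°, λ = atan2(p_y, p_x) ≈ -4.94°.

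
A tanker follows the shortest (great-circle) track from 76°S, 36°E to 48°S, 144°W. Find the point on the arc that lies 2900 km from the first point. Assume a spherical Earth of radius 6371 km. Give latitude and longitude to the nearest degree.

≈ 78°S, 144°W

Write both endpoints as unit vectors p₁, p₂ with components (cos φ cos λ, cos φ sin λ, sin φ).
The central angle between the endpoints is δ = arccos(p₁·p₂) ≈ 0.977 rad (56.0°). The total great-circle distance is δ·R ≈ 0.977 × 6371 ≈ 6227 km, so the target fraction is f = 2900/6227 ≈ 0.466.
Interpolate at f ≈ 0.466 with slerp weights a = sin((1−f)δ)/sin δ ≈ 0.602, b = sin(fδ)/sin δ ≈ 0.530.
p = a·p₁ + b·p₂ ≈ (-0.169, -0.123, -0.978); φ = arcsin(p_z) ≈ -77.92°, λ = atan2(p_y, p_x) ≈ -144.00°.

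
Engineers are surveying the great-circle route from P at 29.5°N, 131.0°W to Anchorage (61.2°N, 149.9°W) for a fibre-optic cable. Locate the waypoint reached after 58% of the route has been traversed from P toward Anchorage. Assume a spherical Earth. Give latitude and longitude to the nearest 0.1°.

≈ 48.3°N, 139.1°W

From cos δ = sin φ₁ sin φ₂ + cos φ₁ cos φ₂ cos Δλ, the central angle is δ ≈ 0.595 rad (34.1°).
Interpolate at f = 0.58 with slerp weights a = sin((1−f)δ)/sin δ ≈ 0.441, b = sin(fδ)/sin δ ≈ 0.604.
p = a·p₁ + b·p₂ ≈ (-0.503, -0.436, 0.746); φ = arcsin(p_z) ≈ 48.26°, λ = atan2(p_y, p_x) ≈ -139.13°.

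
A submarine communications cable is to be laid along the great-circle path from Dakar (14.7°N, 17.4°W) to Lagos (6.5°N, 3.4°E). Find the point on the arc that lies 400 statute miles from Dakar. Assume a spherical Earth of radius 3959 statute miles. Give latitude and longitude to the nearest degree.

The haversine formula gives a central angle δ ≈ 0.384 rad (22.0°) between the endpoints. The total great-circle distance is δ·R ≈ 0.384 × 3959 ≈ 1521 mi, so the target fraction is f = 400/1521 ≈ 0.263.
Interpolate at f ≈ 0.263 with slerp weights a = sin((1−f)δ)/sin δ ≈ 0.745, b = sin(fδ)/sin δ ≈ 0.269.
p = a·p₁ + b·p₂ ≈ (0.955, -0.200, 0.220); φ = arcsin(p_z) ≈ 12.69°, λ = atan2(p_y, p_x) ≈ -11.81°.

≈ (13°N, 12°W)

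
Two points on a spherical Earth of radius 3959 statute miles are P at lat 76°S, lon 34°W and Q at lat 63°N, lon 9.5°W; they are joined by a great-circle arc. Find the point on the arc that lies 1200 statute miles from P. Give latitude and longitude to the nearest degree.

Write both endpoints as unit vectors p₁, p₂ with components (cos φ cos λ, cos φ sin λ, sin φ).
The central angle between the endpoints is δ = arccos(p₁·p₂) ≈ 2.441 rad (139.9°). The total great-circle distance is δ·R ≈ 2.441 × 3959 ≈ 9665 mi, so the target fraction is f = 1200/9665 ≈ 0.124.
Interpolate at f ≈ 0.124 with slerp weights a = sin((1−f)δ)/sin δ ≈ 1.309, b = sin(fδ)/sin δ ≈ 0.463.
p = a·p₁ + b·p₂ ≈ (0.470, -0.212, -0.857); φ = arcsin(p_z) ≈ -58.98°, λ = atan2(p_y, p_x) ≈ -24.26°.

≈ lat 59°S, lon 24°W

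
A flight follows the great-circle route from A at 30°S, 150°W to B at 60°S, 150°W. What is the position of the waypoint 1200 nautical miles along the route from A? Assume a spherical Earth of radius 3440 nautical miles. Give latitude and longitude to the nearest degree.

≈ 50°S, 150°W

Write both endpoints as unit vectors p₁, p₂ with components (cos φ cos λ, cos φ sin λ, sin φ).
The central angle between the endpoints is δ = arccos(p₁·p₂) ≈ 0.524 rad (30.0°). The total great-circle distance is δ·R ≈ 0.524 × 3440 ≈ 1801 nmi, so the target fraction is f = 1200/1801 ≈ 0.666.
Interpolate at f ≈ 0.666 with slerp weights a = sin((1−f)δ)/sin δ ≈ 0.348, b = sin(fδ)/sin δ ≈ 0.684.
p = a·p₁ + b·p₂ ≈ (-0.557, -0.321, -0.766); φ = arcsin(p_z) ≈ -49.99°, λ = atan2(p_y, p_x) ≈ -150.00°.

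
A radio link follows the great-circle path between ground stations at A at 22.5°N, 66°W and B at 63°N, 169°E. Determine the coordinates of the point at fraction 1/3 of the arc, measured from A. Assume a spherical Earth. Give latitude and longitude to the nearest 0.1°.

≈ 47.8°N, 81.2°W

Convert each endpoint to a unit vector on the sphere (x = cos φ cos λ, y = cos φ sin λ, z = sin φ).
The central angle between the endpoints is δ = arccos(p₁·p₂) ≈ 1.470 rad (84.2°).
Interpolate at f = 1/3 with slerp weights a = sin((1−f)δ)/sin δ ≈ 0.835, b = sin(fδ)/sin δ ≈ 0.473.
p = a·p₁ + b·p₂ ≈ (0.103, -0.664, 0.741); φ = arcsin(p_z) ≈ 47.82°, λ = atan2(p_y, p_x) ≈ -81.19°.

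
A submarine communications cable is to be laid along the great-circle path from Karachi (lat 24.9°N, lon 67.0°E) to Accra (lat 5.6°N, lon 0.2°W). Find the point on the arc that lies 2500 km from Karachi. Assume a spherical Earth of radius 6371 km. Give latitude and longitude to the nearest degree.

≈ lat 21°N, lon 43°E

Convert each endpoint to a unit vector on the sphere (x = cos φ cos λ, y = cos φ sin λ, z = sin φ).
The central angle between the endpoints is δ = arccos(p₁·p₂) ≈ 1.169 rad (67.0°). The total great-circle distance is δ·R ≈ 1.169 × 6371 ≈ 7449 km, so the target fraction is f = 2500/7449 ≈ 0.336.
Interpolate at f ≈ 0.336 with slerp weights a = sin((1−f)δ)/sin δ ≈ 0.762, b = sin(fδ)/sin δ ≈ 0.415.
p = a·p₁ + b·p₂ ≈ (0.683, 0.634, 0.361); φ = arcsin(p_z) ≈ 21.17°, λ = atan2(p_y, p_x) ≈ 42.87°.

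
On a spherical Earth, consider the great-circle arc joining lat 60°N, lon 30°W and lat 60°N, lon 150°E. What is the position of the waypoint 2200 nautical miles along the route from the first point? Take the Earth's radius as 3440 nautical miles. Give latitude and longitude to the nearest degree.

Write both endpoints as unit vectors p₁, p₂ with components (cos φ cos λ, cos φ sin λ, sin φ).
The central angle between the endpoints is δ = arccos(p₁·p₂) ≈ 1.047 rad (60.0°). The total great-circle distance is δ·R ≈ 1.047 × 3440 ≈ 3602 nmi, so the target fraction is f = 2200/3602 ≈ 0.611.
Interpolate at f ≈ 0.611 with slerp weights a = sin((1−f)δ)/sin δ ≈ 0.458, b = sin(fδ)/sin δ ≈ 0.689.
p = a·p₁ + b·p₂ ≈ (-0.100, 0.058, 0.993); φ = arcsin(p_z) ≈ 83.36°, λ = atan2(p_y, p_x) ≈ 150.00°.

≈ lat 83°N, lon 150°E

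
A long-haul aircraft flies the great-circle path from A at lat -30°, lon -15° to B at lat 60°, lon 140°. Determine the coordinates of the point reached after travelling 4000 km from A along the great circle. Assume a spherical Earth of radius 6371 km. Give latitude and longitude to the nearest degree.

Write both endpoints as unit vectors p₁, p₂ with components (cos φ cos λ, cos φ sin λ, sin φ).
The central angle between the endpoints is δ = arccos(p₁·p₂) ≈ 2.542 rad (145.6°). The total great-circle distance is δ·R ≈ 2.542 × 6371 ≈ 16194 km, so the target fraction is f = 4000/16194 ≈ 0.247.
Interpolate at f ≈ 0.247 with slerp weights a = sin((1−f)δ)/sin δ ≈ 1.668, b = sin(fδ)/sin δ ≈ 1.041.
p = a·p₁ + b·p₂ ≈ (0.997, -0.039, 0.067); φ = arcsin(p_z) ≈ 3.85°, λ = atan2(p_y, p_x) ≈ -2.27°.

≈ lat 4°, lon -2°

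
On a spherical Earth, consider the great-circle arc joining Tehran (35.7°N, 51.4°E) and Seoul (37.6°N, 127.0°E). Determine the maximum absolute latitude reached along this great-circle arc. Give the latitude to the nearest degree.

≈ 43°N

The great circle lies in the plane with unit normal n̂ = (p₁ × p₂)/|p₁ × p₂|.
Here n̂_z ≈ +0.728; the vertex latitude is φ_max = arccos|n̂_z| ≈ 43.3°.
Check via Clairaut: cos φ_max = |cos φ₁| · sin C = cos(35.7°)·sin(63.6°) ≈ 0.728, again giving ≈ 43.3°.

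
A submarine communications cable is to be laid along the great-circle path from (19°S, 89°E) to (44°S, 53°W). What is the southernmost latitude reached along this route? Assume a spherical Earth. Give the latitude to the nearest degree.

≈ 64°S

The great circle lies in the plane with unit normal n̂ = (p₁ × p₂)/|p₁ × p₂|.
Here n̂_z ≈ -0.440; the vertex latitude is φ_max = arccos|n̂_z| ≈ 63.9°.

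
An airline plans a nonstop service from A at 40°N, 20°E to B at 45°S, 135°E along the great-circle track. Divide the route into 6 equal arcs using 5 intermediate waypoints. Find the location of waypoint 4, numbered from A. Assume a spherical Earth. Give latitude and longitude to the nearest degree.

≈ 21°S, 90°E

Write both endpoints as unit vectors p₁, p₂ with components (cos φ cos λ, cos φ sin λ, sin φ).
The central angle between the endpoints is δ = arccos(p₁·p₂) ≈ 2.323 rad (133.1°).
Interpolate at f = 4/6 with slerp weights a = sin((1−f)δ)/sin δ ≈ 0.958, b = sin(fδ)/sin δ ≈ 1.370.
p = a·p₁ + b·p₂ ≈ (0.005, 0.936, -0.353); φ = arcsin(p_z) ≈ -20.65°, λ = atan2(p_y, p_x) ≈ 89.71°.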